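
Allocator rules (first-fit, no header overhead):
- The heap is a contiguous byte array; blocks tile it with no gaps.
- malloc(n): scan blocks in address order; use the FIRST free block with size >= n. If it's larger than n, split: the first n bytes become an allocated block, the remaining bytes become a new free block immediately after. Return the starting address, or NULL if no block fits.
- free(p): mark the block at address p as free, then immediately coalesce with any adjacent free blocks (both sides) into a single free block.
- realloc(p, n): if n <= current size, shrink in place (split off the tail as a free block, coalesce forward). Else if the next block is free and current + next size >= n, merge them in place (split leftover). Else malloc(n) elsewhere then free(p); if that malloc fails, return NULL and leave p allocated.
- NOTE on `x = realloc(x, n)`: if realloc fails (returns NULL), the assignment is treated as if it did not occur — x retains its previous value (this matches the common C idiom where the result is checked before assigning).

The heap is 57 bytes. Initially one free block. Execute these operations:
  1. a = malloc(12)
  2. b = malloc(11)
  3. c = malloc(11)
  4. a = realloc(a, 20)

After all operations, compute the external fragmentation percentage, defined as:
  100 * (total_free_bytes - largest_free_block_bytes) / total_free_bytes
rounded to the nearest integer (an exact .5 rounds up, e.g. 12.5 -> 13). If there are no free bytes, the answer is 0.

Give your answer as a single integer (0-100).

Op 1: a = malloc(12) -> a = 0; heap: [0-11 ALLOC][12-56 FREE]
Op 2: b = malloc(11) -> b = 12; heap: [0-11 ALLOC][12-22 ALLOC][23-56 FREE]
Op 3: c = malloc(11) -> c = 23; heap: [0-11 ALLOC][12-22 ALLOC][23-33 ALLOC][34-56 FREE]
Op 4: a = realloc(a, 20) -> a = 34; heap: [0-11 FREE][12-22 ALLOC][23-33 ALLOC][34-53 ALLOC][54-56 FREE]
Free blocks: [12 3] total_free=15 largest=12 -> 100*(15-12)/15 = 300/15 = 20

Answer: 20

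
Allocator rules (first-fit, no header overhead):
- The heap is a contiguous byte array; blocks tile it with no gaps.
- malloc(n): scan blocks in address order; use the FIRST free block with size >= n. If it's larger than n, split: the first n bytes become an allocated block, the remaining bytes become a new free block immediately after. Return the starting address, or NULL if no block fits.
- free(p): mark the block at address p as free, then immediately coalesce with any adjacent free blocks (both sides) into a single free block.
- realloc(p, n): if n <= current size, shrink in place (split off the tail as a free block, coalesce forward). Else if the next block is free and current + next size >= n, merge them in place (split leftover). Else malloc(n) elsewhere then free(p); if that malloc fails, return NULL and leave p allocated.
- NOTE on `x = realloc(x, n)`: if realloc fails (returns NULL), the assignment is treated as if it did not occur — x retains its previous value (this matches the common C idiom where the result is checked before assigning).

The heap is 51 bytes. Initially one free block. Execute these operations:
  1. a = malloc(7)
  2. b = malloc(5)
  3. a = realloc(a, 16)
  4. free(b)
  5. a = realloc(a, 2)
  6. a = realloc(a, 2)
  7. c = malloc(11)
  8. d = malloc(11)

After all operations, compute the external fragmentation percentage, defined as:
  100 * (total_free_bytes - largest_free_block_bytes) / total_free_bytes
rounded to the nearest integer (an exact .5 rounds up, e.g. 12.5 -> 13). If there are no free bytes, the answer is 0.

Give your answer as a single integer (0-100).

Answer: 4

Derivation:
Op 1: a = malloc(7) -> a = 0; heap: [0-6 ALLOC][7-50 FREE]
Op 2: b = malloc(5) -> b = 7; heap: [0-6 ALLOC][7-11 ALLOC][12-50 FREE]
Op 3: a = realloc(a, 16) -> a = 12; heap: [0-6 FREE][7-11 ALLOC][12-27 ALLOC][28-50 FREE]
Op 4: free(b) -> (freed b); heap: [0-11 FREE][12-27 ALLOC][28-50 FREE]
Op 5: a = realloc(a, 2) -> a = 12; heap: [0-11 FREE][12-13 ALLOC][14-50 FREE]
Op 6: a = realloc(a, 2) -> a = 12; heap: [0-11 FREE][12-13 ALLOC][14-50 FREE]
Op 7: c = malloc(11) -> c = 0; heap: [0-10 ALLOC][11-11 FREE][12-13 ALLOC][14-50 FREE]
Op 8: d = malloc(11) -> d = 14; heap: [0-10 ALLOC][11-11 FREE][12-13 ALLOC][14-24 ALLOC][25-50 FREE]
Free blocks: [1 26] total_free=27 largest=26 -> 100*(27-26)/27 = 100/27 ≈ 3.704 -> rounds to 4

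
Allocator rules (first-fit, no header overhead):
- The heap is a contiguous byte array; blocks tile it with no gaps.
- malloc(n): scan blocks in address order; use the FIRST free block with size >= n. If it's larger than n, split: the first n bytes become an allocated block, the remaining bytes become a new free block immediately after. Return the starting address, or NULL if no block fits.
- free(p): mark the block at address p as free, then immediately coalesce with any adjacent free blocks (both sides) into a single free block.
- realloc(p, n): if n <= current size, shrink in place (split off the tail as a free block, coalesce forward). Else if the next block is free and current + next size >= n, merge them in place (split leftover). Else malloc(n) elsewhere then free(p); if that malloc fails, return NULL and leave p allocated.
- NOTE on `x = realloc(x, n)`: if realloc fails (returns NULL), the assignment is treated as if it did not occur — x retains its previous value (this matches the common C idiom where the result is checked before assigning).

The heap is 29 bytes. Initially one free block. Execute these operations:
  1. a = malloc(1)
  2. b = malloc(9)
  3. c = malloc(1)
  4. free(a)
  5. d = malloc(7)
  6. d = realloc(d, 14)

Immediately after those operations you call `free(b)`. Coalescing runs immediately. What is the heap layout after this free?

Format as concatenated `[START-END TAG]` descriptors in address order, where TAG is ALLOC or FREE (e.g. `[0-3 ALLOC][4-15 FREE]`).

Op 1: a = malloc(1) -> a = 0; heap: [0-0 ALLOC][1-28 FREE]
Op 2: b = malloc(9) -> b = 1; heap: [0-0 ALLOC][1-9 ALLOC][10-28 FREE]
Op 3: c = malloc(1) -> c = 10; heap: [0-0 ALLOC][1-9 ALLOC][10-10 ALLOC][11-28 FREE]
Op 4: free(a) -> (freed a); heap: [0-0 FREE][1-9 ALLOC][10-10 ALLOC][11-28 FREE]
Op 5: d = malloc(7) -> d = 11; heap: [0-0 FREE][1-9 ALLOC][10-10 ALLOC][11-17 ALLOC][18-28 FREE]
Op 6: d = realloc(d, 14) -> d = 11; heap: [0-0 FREE][1-9 ALLOC][10-10 ALLOC][11-24 ALLOC][25-28 FREE]
free(b): b = 1 -> block [1-9 ALLOC]; mark free, coalesce with adjacent free neighbors -> [0-9 FREE][10-10 ALLOC][11-24 ALLOC][25-28 FREE]

Answer: [0-9 FREE][10-10 ALLOC][11-24 ALLOC][25-28 FREE]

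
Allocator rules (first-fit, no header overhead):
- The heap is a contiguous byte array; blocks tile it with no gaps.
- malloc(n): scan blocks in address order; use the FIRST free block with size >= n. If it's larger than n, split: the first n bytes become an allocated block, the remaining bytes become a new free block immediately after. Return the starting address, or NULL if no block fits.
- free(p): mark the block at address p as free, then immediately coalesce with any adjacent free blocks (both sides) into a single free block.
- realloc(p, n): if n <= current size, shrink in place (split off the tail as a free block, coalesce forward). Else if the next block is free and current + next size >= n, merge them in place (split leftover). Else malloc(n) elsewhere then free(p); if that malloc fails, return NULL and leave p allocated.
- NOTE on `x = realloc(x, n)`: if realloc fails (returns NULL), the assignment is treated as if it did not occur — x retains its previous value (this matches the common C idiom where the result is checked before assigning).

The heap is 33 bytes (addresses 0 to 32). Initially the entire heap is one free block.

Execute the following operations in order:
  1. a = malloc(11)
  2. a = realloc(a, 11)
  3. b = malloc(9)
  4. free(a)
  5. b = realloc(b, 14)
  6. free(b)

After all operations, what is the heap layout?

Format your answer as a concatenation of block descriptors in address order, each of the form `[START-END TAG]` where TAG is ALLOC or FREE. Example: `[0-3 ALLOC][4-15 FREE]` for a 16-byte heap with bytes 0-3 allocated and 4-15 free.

Op 1: a = malloc(11) -> a = 0; heap: [0-10 ALLOC][11-32 FREE]
Op 2: a = realloc(a, 11) -> a = 0; heap: [0-10 ALLOC][11-32 FREE]
Op 3: b = malloc(9) -> b = 11; heap: [0-10 ALLOC][11-19 ALLOC][20-32 FREE]
Op 4: free(a) -> (freed a); heap: [0-10 FREE][11-19 ALLOC][20-32 FREE]
Op 5: b = realloc(b, 14) -> b = 11; heap: [0-10 FREE][11-24 ALLOC][25-32 FREE]
Op 6: free(b) -> (freed b); heap: [0-32 FREE]

Answer: [0-32 FREE]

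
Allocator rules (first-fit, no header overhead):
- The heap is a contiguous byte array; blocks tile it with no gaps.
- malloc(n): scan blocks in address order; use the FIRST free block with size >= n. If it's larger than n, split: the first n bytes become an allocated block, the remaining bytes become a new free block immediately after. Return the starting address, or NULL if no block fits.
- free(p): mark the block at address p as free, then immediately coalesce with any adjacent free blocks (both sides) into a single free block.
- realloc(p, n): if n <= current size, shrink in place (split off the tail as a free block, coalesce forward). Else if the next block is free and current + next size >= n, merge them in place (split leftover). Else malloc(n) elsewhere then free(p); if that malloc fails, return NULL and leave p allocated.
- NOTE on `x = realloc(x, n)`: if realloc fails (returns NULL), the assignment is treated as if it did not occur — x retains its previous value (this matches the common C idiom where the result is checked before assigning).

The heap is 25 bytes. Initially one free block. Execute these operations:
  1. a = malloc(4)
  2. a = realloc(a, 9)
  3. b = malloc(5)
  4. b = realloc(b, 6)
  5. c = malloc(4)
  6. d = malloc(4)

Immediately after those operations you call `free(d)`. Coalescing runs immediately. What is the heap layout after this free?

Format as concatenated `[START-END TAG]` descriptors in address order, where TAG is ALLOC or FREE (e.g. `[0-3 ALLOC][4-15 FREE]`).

Op 1: a = malloc(4) -> a = 0; heap: [0-3 ALLOC][4-24 FREE]
Op 2: a = realloc(a, 9) -> a = 0; heap: [0-8 ALLOC][9-24 FREE]
Op 3: b = malloc(5) -> b = 9; heap: [0-8 ALLOC][9-13 ALLOC][14-24 FREE]
Op 4: b = realloc(b, 6) -> b = 9; heap: [0-8 ALLOC][9-14 ALLOC][15-24 FREE]
Op 5: c = malloc(4) -> c = 15; heap: [0-8 ALLOC][9-14 ALLOC][15-18 ALLOC][19-24 FREE]
Op 6: d = malloc(4) -> d = 19; heap: [0-8 ALLOC][9-14 ALLOC][15-18 ALLOC][19-22 ALLOC][23-24 FREE]
free(d): d = 19 -> block [19-22 ALLOC]; mark free, coalesce with adjacent free neighbors -> [0-8 ALLOC][9-14 ALLOC][15-18 ALLOC][19-24 FREE]

Answer: [0-8 ALLOC][9-14 ALLOC][15-18 ALLOC][19-24 FREE]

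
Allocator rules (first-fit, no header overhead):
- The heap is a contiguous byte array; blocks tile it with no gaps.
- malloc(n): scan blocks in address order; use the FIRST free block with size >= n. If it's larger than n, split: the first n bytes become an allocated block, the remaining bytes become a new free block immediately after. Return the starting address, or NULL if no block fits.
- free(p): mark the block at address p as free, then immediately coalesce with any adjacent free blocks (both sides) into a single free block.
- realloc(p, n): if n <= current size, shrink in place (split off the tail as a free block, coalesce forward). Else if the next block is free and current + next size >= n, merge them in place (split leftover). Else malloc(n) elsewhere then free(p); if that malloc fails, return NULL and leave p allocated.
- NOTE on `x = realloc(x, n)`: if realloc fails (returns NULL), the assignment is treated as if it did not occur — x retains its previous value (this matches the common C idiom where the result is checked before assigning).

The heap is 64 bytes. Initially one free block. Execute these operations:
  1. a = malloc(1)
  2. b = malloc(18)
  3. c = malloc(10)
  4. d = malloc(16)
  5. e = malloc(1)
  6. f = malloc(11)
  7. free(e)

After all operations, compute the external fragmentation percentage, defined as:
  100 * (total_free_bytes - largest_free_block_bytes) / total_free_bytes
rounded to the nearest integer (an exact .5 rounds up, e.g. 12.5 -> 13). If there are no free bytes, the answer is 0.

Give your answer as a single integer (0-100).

Op 1: a = malloc(1) -> a = 0; heap: [0-0 ALLOC][1-63 FREE]
Op 2: b = malloc(18) -> b = 1; heap: [0-0 ALLOC][1-18 ALLOC][19-63 FREE]
Op 3: c = malloc(10) -> c = 19; heap: [0-0 ALLOC][1-18 ALLOC][19-28 ALLOC][29-63 FREE]
Op 4: d = malloc(16) -> d = 29; heap: [0-0 ALLOC][1-18 ALLOC][19-28 ALLOC][29-44 ALLOC][45-63 FREE]
Op 5: e = malloc(1) -> e = 45; heap: [0-0 ALLOC][1-18 ALLOC][19-28 ALLOC][29-44 ALLOC][45-45 ALLOC][46-63 FREE]
Op 6: f = malloc(11) -> f = 46; heap: [0-0 ALLOC][1-18 ALLOC][19-28 ALLOC][29-44 ALLOC][45-45 ALLOC][46-56 ALLOC][57-63 FREE]
Op 7: free(e) -> (freed e); heap: [0-0 ALLOC][1-18 ALLOC][19-28 ALLOC][29-44 ALLOC][45-45 FREE][46-56 ALLOC][57-63 FREE]
Free blocks: [1 7] total_free=8 largest=7 -> 100*(8-7)/8 = 100/8 = 12.5 -> rounds to 13

Answer: 13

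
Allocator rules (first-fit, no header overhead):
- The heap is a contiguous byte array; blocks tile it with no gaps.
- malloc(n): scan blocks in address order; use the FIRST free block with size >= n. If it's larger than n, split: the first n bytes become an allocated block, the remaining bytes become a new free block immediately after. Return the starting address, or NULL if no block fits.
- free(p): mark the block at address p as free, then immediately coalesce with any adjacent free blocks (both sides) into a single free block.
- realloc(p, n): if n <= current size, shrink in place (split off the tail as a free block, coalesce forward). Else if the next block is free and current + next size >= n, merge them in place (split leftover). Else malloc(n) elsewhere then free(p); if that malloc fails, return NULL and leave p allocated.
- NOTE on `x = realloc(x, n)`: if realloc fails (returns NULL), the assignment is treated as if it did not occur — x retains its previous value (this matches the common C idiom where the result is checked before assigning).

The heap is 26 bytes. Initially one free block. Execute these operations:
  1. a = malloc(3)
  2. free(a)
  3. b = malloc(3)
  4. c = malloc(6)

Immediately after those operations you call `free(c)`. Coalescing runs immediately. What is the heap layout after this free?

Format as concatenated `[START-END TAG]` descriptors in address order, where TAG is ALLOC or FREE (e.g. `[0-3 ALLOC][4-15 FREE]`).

Answer: [0-2 ALLOC][3-25 FREE]

Derivation:
Op 1: a = malloc(3) -> a = 0; heap: [0-2 ALLOC][3-25 FREE]
Op 2: free(a) -> (freed a); heap: [0-25 FREE]
Op 3: b = malloc(3) -> b = 0; heap: [0-2 ALLOC][3-25 FREE]
Op 4: c = malloc(6) -> c = 3; heap: [0-2 ALLOC][3-8 ALLOC][9-25 FREE]
free(c): c = 3 -> block [3-8 ALLOC]; mark free, coalesce with adjacent free neighbors -> [0-2 ALLOC][3-25 FREE]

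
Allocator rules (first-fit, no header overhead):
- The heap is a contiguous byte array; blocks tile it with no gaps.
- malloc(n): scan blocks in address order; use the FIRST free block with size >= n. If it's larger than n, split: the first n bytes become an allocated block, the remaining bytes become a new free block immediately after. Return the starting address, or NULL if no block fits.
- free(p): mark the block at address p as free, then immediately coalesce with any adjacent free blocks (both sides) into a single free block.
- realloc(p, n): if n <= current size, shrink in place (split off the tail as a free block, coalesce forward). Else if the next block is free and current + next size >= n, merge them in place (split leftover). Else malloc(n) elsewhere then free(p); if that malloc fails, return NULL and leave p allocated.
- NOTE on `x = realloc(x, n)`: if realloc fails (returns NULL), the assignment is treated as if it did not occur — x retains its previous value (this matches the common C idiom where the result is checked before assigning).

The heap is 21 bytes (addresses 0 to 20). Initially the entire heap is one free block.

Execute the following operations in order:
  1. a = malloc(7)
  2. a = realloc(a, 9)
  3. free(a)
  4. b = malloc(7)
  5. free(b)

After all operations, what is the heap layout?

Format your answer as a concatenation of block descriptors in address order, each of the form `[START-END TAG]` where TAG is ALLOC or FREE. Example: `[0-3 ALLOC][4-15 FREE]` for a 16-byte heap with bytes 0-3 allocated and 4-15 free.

Answer: [0-20 FREE]

Derivation:
Op 1: a = malloc(7) -> a = 0; heap: [0-6 ALLOC][7-20 FREE]
Op 2: a = realloc(a, 9) -> a = 0; heap: [0-8 ALLOC][9-20 FREE]
Op 3: free(a) -> (freed a); heap: [0-20 FREE]
Op 4: b = malloc(7) -> b = 0; heap: [0-6 ALLOC][7-20 FREE]
Op 5: free(b) -> (freed b); heap: [0-20 FREE]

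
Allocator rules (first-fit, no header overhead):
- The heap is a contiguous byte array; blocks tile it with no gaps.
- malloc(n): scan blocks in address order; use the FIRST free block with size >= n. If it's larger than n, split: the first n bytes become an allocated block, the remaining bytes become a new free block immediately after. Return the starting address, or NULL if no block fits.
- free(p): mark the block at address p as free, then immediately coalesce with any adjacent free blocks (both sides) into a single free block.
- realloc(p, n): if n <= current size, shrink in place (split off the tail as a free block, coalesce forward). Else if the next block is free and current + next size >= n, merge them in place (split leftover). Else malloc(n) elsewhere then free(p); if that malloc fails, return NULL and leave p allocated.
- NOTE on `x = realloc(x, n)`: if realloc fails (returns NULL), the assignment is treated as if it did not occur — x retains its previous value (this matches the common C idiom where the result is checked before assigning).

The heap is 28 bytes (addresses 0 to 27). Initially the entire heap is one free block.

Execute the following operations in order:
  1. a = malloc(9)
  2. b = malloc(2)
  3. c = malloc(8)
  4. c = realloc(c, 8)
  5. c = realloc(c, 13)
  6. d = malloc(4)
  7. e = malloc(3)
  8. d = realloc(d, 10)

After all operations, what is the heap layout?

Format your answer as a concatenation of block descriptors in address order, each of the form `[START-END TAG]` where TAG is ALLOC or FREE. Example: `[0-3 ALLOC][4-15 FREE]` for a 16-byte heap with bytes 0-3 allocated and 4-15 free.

Op 1: a = malloc(9) -> a = 0; heap: [0-8 ALLOC][9-27 FREE]
Op 2: b = malloc(2) -> b = 9; heap: [0-8 ALLOC][9-10 ALLOC][11-27 FREE]
Op 3: c = malloc(8) -> c = 11; heap: [0-8 ALLOC][9-10 ALLOC][11-18 ALLOC][19-27 FREE]
Op 4: c = realloc(c, 8) -> c = 11; heap: [0-8 ALLOC][9-10 ALLOC][11-18 ALLOC][19-27 FREE]
Op 5: c = realloc(c, 13) -> c = 11; heap: [0-8 ALLOC][9-10 ALLOC][11-23 ALLOC][24-27 FREE]
Op 6: d = malloc(4) -> d = 24; heap: [0-8 ALLOC][9-10 ALLOC][11-23 ALLOC][24-27 ALLOC]
Op 7: e = malloc(3) -> e = NULL; heap: [0-8 ALLOC][9-10 ALLOC][11-23 ALLOC][24-27 ALLOC]
Op 8: d = realloc(d, 10) -> NULL (d unchanged); heap: [0-8 ALLOC][9-10 ALLOC][11-23 ALLOC][24-27 ALLOC]

Answer: [0-8 ALLOC][9-10 ALLOC][11-23 ALLOC][24-27 ALLOC]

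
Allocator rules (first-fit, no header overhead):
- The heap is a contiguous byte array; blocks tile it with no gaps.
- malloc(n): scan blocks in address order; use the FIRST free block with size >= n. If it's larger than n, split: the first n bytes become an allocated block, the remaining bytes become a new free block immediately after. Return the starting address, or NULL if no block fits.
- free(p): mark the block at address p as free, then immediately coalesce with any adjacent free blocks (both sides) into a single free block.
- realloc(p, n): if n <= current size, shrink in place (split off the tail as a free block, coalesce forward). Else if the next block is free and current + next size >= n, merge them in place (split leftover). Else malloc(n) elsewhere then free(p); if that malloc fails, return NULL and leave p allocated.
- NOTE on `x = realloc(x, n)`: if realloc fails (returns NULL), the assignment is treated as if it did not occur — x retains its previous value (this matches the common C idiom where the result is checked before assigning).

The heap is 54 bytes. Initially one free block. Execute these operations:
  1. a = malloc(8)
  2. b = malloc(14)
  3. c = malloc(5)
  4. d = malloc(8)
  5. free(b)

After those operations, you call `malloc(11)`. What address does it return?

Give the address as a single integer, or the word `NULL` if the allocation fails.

Op 1: a = malloc(8) -> a = 0; heap: [0-7 ALLOC][8-53 FREE]
Op 2: b = malloc(14) -> b = 8; heap: [0-7 ALLOC][8-21 ALLOC][22-53 FREE]
Op 3: c = malloc(5) -> c = 22; heap: [0-7 ALLOC][8-21 ALLOC][22-26 ALLOC][27-53 FREE]
Op 4: d = malloc(8) -> d = 27; heap: [0-7 ALLOC][8-21 ALLOC][22-26 ALLOC][27-34 ALLOC][35-53 FREE]
Op 5: free(b) -> (freed b); heap: [0-7 ALLOC][8-21 FREE][22-26 ALLOC][27-34 ALLOC][35-53 FREE]
malloc(11): first-fit scan over [0-7 ALLOC][8-21 FREE][22-26 ALLOC][27-34 ALLOC][35-53 FREE] -> 8

Answer: 8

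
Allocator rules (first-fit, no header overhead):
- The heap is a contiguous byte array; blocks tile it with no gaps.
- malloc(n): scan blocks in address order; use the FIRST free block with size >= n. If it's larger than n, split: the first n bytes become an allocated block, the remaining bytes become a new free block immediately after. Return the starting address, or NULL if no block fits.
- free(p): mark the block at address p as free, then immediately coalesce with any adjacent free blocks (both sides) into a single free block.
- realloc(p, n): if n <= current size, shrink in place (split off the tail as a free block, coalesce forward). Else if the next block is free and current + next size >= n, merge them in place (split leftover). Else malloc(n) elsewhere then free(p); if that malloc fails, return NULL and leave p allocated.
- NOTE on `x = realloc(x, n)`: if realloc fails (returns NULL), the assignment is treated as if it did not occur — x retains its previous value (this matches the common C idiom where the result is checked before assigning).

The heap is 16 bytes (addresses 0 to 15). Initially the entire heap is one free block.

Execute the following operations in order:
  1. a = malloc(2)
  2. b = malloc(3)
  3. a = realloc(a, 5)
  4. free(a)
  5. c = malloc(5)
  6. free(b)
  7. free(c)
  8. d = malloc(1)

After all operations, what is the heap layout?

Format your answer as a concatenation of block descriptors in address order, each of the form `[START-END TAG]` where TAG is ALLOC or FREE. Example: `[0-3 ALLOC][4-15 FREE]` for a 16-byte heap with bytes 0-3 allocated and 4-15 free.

Op 1: a = malloc(2) -> a = 0; heap: [0-1 ALLOC][2-15 FREE]
Op 2: b = malloc(3) -> b = 2; heap: [0-1 ALLOC][2-4 ALLOC][5-15 FREE]
Op 3: a = realloc(a, 5) -> a = 5; heap: [0-1 FREE][2-4 ALLOC][5-9 ALLOC][10-15 FREE]
Op 4: free(a) -> (freed a); heap: [0-1 FREE][2-4 ALLOC][5-15 FREE]
Op 5: c = malloc(5) -> c = 5; heap: [0-1 FREE][2-4 ALLOC][5-9 ALLOC][10-15 FREE]
Op 6: free(b) -> (freed b); heap: [0-4 FREE][5-9 ALLOC][10-15 FREE]
Op 7: free(c) -> (freed c); heap: [0-15 FREE]
Op 8: d = malloc(1) -> d = 0; heap: [0-0 ALLOC][1-15 FREE]

Answer: [0-0 ALLOC][1-15 FREE]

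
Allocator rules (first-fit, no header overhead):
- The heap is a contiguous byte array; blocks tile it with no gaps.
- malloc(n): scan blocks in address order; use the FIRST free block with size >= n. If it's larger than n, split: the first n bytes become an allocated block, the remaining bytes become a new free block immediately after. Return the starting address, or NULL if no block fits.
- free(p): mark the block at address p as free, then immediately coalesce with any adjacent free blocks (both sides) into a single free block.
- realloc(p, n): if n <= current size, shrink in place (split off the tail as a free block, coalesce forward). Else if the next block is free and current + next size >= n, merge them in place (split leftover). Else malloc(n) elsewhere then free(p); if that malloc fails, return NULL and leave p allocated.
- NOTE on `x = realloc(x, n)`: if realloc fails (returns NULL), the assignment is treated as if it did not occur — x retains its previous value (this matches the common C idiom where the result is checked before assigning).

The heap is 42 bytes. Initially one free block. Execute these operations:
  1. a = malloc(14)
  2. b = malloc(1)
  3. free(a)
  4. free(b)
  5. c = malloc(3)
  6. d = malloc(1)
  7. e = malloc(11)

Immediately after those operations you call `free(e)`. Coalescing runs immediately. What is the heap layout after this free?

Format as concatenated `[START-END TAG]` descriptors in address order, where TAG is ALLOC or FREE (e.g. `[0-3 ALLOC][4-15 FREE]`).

Op 1: a = malloc(14) -> a = 0; heap: [0-13 ALLOC][14-41 FREE]
Op 2: b = malloc(1) -> b = 14; heap: [0-13 ALLOC][14-14 ALLOC][15-41 FREE]
Op 3: free(a) -> (freed a); heap: [0-13 FREE][14-14 ALLOC][15-41 FREE]
Op 4: free(b) -> (freed b); heap: [0-41 FREE]
Op 5: c = malloc(3) -> c = 0; heap: [0-2 ALLOC][3-41 FREE]
Op 6: d = malloc(1) -> d = 3; heap: [0-2 ALLOC][3-3 ALLOC][4-41 FREE]
Op 7: e = malloc(11) -> e = 4; heap: [0-2 ALLOC][3-3 ALLOC][4-14 ALLOC][15-41 FREE]
free(e): e = 4 -> block [4-14 ALLOC]; mark free, coalesce with adjacent free neighbors -> [0-2 ALLOC][3-3 ALLOC][4-41 FREE]

Answer: [0-2 ALLOC][3-3 ALLOC][4-41 FREE]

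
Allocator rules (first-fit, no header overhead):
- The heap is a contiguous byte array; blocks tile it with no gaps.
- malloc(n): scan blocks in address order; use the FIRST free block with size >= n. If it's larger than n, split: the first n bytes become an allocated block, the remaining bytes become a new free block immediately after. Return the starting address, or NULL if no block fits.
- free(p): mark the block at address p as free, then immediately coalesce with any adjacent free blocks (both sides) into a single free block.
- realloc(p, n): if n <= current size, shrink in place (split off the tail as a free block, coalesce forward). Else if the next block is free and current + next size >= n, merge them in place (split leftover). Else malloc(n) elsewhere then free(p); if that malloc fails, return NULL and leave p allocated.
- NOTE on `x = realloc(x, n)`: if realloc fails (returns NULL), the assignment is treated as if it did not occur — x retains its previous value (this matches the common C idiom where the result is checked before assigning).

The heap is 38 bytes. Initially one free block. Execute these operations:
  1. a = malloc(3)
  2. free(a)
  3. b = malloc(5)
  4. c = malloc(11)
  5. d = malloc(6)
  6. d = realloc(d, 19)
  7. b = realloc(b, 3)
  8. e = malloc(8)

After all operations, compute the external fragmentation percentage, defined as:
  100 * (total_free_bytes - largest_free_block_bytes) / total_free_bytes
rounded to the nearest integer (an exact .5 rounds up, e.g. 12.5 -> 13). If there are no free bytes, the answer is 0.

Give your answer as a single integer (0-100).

Answer: 40

Derivation:
Op 1: a = malloc(3) -> a = 0; heap: [0-2 ALLOC][3-37 FREE]
Op 2: free(a) -> (freed a); heap: [0-37 FREE]
Op 3: b = malloc(5) -> b = 0; heap: [0-4 ALLOC][5-37 FREE]
Op 4: c = malloc(11) -> c = 5; heap: [0-4 ALLOC][5-15 ALLOC][16-37 FREE]
Op 5: d = malloc(6) -> d = 16; heap: [0-4 ALLOC][5-15 ALLOC][16-21 ALLOC][22-37 FREE]
Op 6: d = realloc(d, 19) -> d = 16; heap: [0-4 ALLOC][5-15 ALLOC][16-34 ALLOC][35-37 FREE]
Op 7: b = realloc(b, 3) -> b = 0; heap: [0-2 ALLOC][3-4 FREE][5-15 ALLOC][16-34 ALLOC][35-37 FREE]
Op 8: e = malloc(8) -> e = NULL; heap: [0-2 ALLOC][3-4 FREE][5-15 ALLOC][16-34 ALLOC][35-37 FREE]
Free blocks: [2 3] total_free=5 largest=3 -> 100*(5-3)/5 = 200/5 = 40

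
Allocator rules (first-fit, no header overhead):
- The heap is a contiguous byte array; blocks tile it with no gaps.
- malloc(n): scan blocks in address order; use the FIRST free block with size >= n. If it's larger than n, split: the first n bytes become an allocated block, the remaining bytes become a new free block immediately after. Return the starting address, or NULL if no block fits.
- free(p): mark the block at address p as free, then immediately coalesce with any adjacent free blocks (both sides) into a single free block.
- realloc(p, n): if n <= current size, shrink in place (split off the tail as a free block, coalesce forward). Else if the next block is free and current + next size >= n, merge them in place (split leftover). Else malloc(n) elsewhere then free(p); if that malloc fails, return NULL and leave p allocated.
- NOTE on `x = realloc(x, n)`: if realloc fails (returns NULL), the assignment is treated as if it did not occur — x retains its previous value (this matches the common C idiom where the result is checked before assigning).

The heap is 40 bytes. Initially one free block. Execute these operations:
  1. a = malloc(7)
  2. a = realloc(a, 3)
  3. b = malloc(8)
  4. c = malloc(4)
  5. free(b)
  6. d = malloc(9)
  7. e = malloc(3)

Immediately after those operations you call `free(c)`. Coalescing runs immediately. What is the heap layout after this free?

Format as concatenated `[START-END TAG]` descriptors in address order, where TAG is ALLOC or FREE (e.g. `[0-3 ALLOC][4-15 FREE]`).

Answer: [0-2 ALLOC][3-5 ALLOC][6-14 FREE][15-23 ALLOC][24-39 FREE]

Derivation:
Op 1: a = malloc(7) -> a = 0; heap: [0-6 ALLOC][7-39 FREE]
Op 2: a = realloc(a, 3) -> a = 0; heap: [0-2 ALLOC][3-39 FREE]
Op 3: b = malloc(8) -> b = 3; heap: [0-2 ALLOC][3-10 ALLOC][11-39 FREE]
Op 4: c = malloc(4) -> c = 11; heap: [0-2 ALLOC][3-10 ALLOC][11-14 ALLOC][15-39 FREE]
Op 5: free(b) -> (freed b); heap: [0-2 ALLOC][3-10 FREE][11-14 ALLOC][15-39 FREE]
Op 6: d = malloc(9) -> d = 15; heap: [0-2 ALLOC][3-10 FREE][11-14 ALLOC][15-23 ALLOC][24-39 FREE]
Op 7: e = malloc(3) -> e = 3; heap: [0-2 ALLOC][3-5 ALLOC][6-10 FREE][11-14 ALLOC][15-23 ALLOC][24-39 FREE]
free(c): c = 11 -> block [11-14 ALLOC]; mark free, coalesce with adjacent free neighbors -> [0-2 ALLOC][3-5 ALLOC][6-14 FREE][15-23 ALLOC][24-39 FREE]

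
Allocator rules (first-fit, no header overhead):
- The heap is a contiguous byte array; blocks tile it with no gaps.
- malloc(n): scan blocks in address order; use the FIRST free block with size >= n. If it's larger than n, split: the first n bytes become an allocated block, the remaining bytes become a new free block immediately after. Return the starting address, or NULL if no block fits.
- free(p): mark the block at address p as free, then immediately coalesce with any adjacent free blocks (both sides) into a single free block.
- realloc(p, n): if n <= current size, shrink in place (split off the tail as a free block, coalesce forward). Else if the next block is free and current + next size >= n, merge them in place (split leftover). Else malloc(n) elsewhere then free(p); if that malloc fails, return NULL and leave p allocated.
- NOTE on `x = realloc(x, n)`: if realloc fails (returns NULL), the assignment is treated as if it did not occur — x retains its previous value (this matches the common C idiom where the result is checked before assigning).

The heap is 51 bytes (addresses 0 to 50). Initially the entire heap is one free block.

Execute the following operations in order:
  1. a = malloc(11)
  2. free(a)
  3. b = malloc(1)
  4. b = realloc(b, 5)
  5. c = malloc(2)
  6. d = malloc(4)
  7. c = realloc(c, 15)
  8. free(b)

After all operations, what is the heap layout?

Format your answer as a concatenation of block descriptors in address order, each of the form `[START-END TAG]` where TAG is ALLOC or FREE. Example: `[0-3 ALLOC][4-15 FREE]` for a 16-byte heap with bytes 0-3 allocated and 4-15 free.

Answer: [0-6 FREE][7-10 ALLOC][11-25 ALLOC][26-50 FREE]

Derivation:
Op 1: a = malloc(11) -> a = 0; heap: [0-10 ALLOC][11-50 FREE]
Op 2: free(a) -> (freed a); heap: [0-50 FREE]
Op 3: b = malloc(1) -> b = 0; heap: [0-0 ALLOC][1-50 FREE]
Op 4: b = realloc(b, 5) -> b = 0; heap: [0-4 ALLOC][5-50 FREE]
Op 5: c = malloc(2) -> c = 5; heap: [0-4 ALLOC][5-6 ALLOC][7-50 FREE]
Op 6: d = malloc(4) -> d = 7; heap: [0-4 ALLOC][5-6 ALLOC][7-10 ALLOC][11-50 FREE]
Op 7: c = realloc(c, 15) -> c = 11; heap: [0-4 ALLOC][5-6 FREE][7-10 ALLOC][11-25 ALLOC][26-50 FREE]
Op 8: free(b) -> (freed b); heap: [0-6 FREE][7-10 ALLOC][11-25 ALLOC][26-50 FREE]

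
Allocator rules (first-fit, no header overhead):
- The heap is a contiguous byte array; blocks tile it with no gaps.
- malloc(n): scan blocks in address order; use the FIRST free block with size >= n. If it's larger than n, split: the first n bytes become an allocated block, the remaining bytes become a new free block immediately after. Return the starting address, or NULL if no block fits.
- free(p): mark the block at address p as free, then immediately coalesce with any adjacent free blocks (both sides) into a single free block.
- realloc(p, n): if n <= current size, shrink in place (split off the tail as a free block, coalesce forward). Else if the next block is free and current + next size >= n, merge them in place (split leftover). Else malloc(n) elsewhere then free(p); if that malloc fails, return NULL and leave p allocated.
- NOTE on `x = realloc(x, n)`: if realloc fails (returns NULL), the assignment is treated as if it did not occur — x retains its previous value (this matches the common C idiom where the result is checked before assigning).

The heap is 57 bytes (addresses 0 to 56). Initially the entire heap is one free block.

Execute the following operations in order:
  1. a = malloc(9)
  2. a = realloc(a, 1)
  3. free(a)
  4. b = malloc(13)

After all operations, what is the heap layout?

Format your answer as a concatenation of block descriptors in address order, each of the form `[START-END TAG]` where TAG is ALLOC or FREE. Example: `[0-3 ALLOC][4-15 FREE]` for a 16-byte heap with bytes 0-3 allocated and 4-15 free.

Answer: [0-12 ALLOC][13-56 FREE]

Derivation:
Op 1: a = malloc(9) -> a = 0; heap: [0-8 ALLOC][9-56 FREE]
Op 2: a = realloc(a, 1) -> a = 0; heap: [0-0 ALLOC][1-56 FREE]
Op 3: free(a) -> (freed a); heap: [0-56 FREE]
Op 4: b = malloc(13) -> b = 0; heap: [0-12 ALLOC][13-56 FREE]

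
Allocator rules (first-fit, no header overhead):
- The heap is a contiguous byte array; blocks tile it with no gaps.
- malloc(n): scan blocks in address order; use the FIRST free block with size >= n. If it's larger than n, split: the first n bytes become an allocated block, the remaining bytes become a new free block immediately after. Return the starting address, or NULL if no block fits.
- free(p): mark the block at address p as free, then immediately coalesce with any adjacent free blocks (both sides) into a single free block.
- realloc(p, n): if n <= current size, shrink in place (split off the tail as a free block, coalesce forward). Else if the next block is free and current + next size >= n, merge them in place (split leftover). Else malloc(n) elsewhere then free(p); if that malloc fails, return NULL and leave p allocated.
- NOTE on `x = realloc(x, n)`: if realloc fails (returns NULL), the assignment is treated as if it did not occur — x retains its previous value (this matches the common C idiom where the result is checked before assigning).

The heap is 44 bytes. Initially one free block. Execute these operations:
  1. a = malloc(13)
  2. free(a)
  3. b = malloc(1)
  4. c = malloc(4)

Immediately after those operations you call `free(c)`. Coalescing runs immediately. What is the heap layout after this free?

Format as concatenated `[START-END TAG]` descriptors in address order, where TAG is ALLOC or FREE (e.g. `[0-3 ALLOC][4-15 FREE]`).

Op 1: a = malloc(13) -> a = 0; heap: [0-12 ALLOC][13-43 FREE]
Op 2: free(a) -> (freed a); heap: [0-43 FREE]
Op 3: b = malloc(1) -> b = 0; heap: [0-0 ALLOC][1-43 FREE]
Op 4: c = malloc(4) -> c = 1; heap: [0-0 ALLOC][1-4 ALLOC][5-43 FREE]
free(c): c = 1 -> block [1-4 ALLOC]; mark free, coalesce with adjacent free neighbors -> [0-0 ALLOC][1-43 FREE]

Answer: [0-0 ALLOC][1-43 FREE]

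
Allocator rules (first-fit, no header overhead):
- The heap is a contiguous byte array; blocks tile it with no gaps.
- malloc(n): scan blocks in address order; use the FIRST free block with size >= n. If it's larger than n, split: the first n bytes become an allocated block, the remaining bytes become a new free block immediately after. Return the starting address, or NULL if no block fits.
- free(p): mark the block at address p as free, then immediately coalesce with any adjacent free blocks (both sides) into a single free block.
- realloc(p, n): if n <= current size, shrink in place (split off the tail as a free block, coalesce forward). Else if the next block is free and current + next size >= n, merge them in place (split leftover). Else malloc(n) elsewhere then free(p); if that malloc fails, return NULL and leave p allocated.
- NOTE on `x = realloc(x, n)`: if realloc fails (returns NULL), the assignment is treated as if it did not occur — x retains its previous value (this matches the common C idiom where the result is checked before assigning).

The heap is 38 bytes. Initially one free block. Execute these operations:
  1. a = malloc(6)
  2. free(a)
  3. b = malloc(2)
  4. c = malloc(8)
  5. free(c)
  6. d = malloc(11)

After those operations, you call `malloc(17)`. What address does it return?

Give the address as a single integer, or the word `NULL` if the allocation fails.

Op 1: a = malloc(6) -> a = 0; heap: [0-5 ALLOC][6-37 FREE]
Op 2: free(a) -> (freed a); heap: [0-37 FREE]
Op 3: b = malloc(2) -> b = 0; heap: [0-1 ALLOC][2-37 FREE]
Op 4: c = malloc(8) -> c = 2; heap: [0-1 ALLOC][2-9 ALLOC][10-37 FREE]
Op 5: free(c) -> (freed c); heap: [0-1 ALLOC][2-37 FREE]
Op 6: d = malloc(11) -> d = 2; heap: [0-1 ALLOC][2-12 ALLOC][13-37 FREE]
malloc(17): first-fit scan over [0-1 ALLOC][2-12 ALLOC][13-37 FREE] -> 13

Answer: 13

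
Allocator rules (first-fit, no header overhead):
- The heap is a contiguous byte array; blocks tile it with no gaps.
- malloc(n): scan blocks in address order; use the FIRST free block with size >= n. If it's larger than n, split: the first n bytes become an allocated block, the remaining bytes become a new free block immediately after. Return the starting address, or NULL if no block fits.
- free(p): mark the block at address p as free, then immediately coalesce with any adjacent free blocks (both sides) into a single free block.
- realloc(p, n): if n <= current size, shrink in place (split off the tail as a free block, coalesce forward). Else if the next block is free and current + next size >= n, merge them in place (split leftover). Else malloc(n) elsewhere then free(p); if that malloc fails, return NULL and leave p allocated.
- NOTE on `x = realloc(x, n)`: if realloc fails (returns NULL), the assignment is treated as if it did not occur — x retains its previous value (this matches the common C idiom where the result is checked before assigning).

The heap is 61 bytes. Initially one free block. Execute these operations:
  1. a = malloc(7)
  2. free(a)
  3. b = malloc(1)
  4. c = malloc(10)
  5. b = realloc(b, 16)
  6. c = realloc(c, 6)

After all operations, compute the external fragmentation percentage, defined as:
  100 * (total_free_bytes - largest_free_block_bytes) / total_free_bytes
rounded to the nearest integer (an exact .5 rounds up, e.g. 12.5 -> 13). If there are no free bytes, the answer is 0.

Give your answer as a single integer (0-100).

Op 1: a = malloc(7) -> a = 0; heap: [0-6 ALLOC][7-60 FREE]
Op 2: free(a) -> (freed a); heap: [0-60 FREE]
Op 3: b = malloc(1) -> b = 0; heap: [0-0 ALLOC][1-60 FREE]
Op 4: c = malloc(10) -> c = 1; heap: [0-0 ALLOC][1-10 ALLOC][11-60 FREE]
Op 5: b = realloc(b, 16) -> b = 11; heap: [0-0 FREE][1-10 ALLOC][11-26 ALLOC][27-60 FREE]
Op 6: c = realloc(c, 6) -> c = 1; heap: [0-0 FREE][1-6 ALLOC][7-10 FREE][11-26 ALLOC][27-60 FREE]
Free blocks: [1 4 34] total_free=39 largest=34 -> 100*(39-34)/39 = 500/39 ≈ 12.821 -> rounds to 13

Answer: 13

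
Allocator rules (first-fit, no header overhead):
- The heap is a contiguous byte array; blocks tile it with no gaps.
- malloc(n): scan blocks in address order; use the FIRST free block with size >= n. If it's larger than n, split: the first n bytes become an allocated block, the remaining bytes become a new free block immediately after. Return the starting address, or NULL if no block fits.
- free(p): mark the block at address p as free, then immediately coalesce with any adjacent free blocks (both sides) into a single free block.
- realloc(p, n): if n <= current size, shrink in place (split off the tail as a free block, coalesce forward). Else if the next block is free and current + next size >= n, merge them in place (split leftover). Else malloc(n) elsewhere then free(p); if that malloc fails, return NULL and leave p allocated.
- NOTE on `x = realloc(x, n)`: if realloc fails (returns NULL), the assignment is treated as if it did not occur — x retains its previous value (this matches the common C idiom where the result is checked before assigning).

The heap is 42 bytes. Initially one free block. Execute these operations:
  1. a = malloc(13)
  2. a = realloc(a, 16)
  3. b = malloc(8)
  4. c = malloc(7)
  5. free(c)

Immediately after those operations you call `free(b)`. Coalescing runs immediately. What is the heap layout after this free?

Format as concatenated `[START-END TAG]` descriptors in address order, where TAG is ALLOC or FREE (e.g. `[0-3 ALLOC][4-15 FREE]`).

Answer: [0-15 ALLOC][16-41 FREE]

Derivation:
Op 1: a = malloc(13) -> a = 0; heap: [0-12 ALLOC][13-41 FREE]
Op 2: a = realloc(a, 16) -> a = 0; heap: [0-15 ALLOC][16-41 FREE]
Op 3: b = malloc(8) -> b = 16; heap: [0-15 ALLOC][16-23 ALLOC][24-41 FREE]
Op 4: c = malloc(7) -> c = 24; heap: [0-15 ALLOC][16-23 ALLOC][24-30 ALLOC][31-41 FREE]
Op 5: free(c) -> (freed c); heap: [0-15 ALLOC][16-23 ALLOC][24-41 FREE]
free(b): b = 16 -> block [16-23 ALLOC]; mark free, coalesce with adjacent free neighbors -> [0-15 ALLOC][16-41 FREE]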